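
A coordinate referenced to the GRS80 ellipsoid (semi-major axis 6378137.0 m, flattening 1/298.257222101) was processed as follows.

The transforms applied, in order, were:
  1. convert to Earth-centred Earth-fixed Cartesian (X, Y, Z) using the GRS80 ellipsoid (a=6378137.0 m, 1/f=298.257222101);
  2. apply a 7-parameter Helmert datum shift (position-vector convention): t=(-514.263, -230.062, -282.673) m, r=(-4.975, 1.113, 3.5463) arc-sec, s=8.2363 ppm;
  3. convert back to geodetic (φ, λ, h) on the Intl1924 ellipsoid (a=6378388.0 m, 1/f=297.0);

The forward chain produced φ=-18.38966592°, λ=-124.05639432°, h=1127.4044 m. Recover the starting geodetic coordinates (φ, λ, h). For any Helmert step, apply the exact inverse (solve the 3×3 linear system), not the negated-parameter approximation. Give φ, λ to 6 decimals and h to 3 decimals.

start: φ=-18.389666°, λ=-124.056394°, h=1127.404 m
→ ECEF (a=6378388.000, f=1/297.0): X=-3391276.7830, Y=-5017115.5160, Z=-1999737.4122
→ Helmert⁻¹: X=-3390810.0557, Y=-5016737.6069, Z=-1999577.5690
→ geod (Bowring, a=6378137.000): φ=-18.38944000°, λ=-124.05473800°, h=773.7860 m

φ=-18.389440°, λ=-124.054738°, h=773.786 m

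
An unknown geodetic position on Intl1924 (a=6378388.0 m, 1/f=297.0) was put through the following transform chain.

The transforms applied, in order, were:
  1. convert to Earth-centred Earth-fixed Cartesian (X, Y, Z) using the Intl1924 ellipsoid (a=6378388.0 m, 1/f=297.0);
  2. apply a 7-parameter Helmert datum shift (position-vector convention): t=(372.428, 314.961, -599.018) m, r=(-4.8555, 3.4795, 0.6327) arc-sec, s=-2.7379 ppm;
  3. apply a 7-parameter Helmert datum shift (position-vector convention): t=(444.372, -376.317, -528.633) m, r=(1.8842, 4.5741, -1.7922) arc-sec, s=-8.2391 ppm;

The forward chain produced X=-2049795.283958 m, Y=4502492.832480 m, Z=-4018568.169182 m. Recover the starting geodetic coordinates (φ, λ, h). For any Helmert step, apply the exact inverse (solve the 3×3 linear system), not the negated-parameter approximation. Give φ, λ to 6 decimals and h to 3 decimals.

start: X=-2049795.2840, Y=4502492.8325, Z=-4018568.1692 m
→ Helmert⁻¹: X=-2050206.5666, Y=4502851.7302, Z=-4018159.2395
→ Helmert⁻¹: X=-2050503.0258, Y=4502649.9589, Z=-4017499.8184
→ geod (Bowring, a=6378388.000): φ=-39.26627700°, λ=114.48448000°, h=3453.8150 m

φ=-39.266277°, λ=114.484480°, h=3453.815 m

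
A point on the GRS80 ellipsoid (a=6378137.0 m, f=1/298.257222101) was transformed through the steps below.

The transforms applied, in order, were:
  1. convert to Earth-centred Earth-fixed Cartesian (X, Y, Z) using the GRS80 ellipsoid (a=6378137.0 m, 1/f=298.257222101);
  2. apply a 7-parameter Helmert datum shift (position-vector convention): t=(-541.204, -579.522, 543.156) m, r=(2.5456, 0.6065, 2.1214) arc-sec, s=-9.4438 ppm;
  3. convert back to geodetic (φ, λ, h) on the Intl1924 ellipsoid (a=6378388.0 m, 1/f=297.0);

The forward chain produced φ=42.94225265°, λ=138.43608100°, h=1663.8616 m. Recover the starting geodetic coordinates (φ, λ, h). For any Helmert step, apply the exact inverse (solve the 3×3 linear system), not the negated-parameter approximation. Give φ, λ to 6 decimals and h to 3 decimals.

start: φ=42.942253°, λ=138.436081°, h=1663.862 m
→ ECEF (a=6378388.000, f=1/297.0): X=-3499974.3011, Y=3103483.3814, Z=4324016.7038
→ Helmert⁻¹: X=-3499446.9321, Y=3104181.5668, Z=4323465.7784
→ geod (Bowring, a=6378137.000): φ=42.93738200°, λ=138.42539700°, h=1547.5300 m

φ=42.937382°, λ=138.425397°, h=1547.530 m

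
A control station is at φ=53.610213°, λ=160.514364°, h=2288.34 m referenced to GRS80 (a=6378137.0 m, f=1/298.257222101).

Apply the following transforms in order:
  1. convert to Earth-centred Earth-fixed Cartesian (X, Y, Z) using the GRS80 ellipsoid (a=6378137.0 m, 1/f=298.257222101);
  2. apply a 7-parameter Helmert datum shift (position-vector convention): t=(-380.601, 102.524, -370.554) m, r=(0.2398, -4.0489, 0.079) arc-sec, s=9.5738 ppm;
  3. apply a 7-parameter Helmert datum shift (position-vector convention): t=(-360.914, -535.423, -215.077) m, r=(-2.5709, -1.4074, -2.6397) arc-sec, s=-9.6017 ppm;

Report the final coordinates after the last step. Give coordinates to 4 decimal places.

X=-3577167.9188 m, Y=1265097.0486 m, Z=5112271.7018 m

start: φ=53.610213°, λ=160.514364°, h=2288.340 m
→ ECEF (a=6378137.000, f=1/298.257222101): X=-3576306.9689, Y=1265427.8007, Z=5112966.3817
→ Helmert 7p (PV): X=-3576822.6599, Y=1265535.1256, Z=5112576.0472
→ Helmert 7p (PV): X=-3577167.9188, Y=1265097.0486, Z=5112271.7018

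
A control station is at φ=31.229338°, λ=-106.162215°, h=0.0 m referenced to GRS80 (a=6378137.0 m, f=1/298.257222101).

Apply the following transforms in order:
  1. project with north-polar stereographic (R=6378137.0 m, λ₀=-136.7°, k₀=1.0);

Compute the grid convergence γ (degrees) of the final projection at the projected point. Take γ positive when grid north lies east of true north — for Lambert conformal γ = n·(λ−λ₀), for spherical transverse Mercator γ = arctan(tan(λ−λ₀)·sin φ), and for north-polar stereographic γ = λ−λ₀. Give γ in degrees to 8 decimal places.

30.53778500

start: φ=31.229338°, λ=-106.162215°, h=0.000 m
→ into stereo (λ₀=-136.7°): φ=31.22933800°, λ−λ₀=30.53778500°
convergence γ = 30.53778500°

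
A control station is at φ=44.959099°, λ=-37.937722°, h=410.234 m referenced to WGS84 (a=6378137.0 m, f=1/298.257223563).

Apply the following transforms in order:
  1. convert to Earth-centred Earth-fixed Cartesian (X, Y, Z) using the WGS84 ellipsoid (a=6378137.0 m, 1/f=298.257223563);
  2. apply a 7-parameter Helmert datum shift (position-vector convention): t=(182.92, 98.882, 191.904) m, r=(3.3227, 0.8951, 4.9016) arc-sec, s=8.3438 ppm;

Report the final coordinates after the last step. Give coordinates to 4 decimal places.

X=3565992.3441 m, Y=-2779501.1625 m, Z=4484592.1328 m

start: φ=44.959099°, λ=-37.937722°, h=410.234 m
→ ECEF (a=6378137.000, f=1/298.257223563): X=3565694.1584, Y=-2779589.3470, Z=4484423.0619
→ Helmert 7p (PV): X=3565992.3441, Y=-2779501.1625, Z=4484592.1328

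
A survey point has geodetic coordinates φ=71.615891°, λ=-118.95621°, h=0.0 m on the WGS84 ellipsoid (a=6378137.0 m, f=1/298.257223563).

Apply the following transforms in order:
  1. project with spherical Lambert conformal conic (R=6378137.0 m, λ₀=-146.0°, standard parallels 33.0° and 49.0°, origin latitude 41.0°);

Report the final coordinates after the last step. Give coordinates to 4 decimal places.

E=1119902.4252 m, N=3753955.9408 m

start: φ=71.615891°, λ=-118.956210°, h=0.000 m
→ lcc (R=6378137.0, λ₀=-146.0°): E=1119902.4252, N=3753955.9408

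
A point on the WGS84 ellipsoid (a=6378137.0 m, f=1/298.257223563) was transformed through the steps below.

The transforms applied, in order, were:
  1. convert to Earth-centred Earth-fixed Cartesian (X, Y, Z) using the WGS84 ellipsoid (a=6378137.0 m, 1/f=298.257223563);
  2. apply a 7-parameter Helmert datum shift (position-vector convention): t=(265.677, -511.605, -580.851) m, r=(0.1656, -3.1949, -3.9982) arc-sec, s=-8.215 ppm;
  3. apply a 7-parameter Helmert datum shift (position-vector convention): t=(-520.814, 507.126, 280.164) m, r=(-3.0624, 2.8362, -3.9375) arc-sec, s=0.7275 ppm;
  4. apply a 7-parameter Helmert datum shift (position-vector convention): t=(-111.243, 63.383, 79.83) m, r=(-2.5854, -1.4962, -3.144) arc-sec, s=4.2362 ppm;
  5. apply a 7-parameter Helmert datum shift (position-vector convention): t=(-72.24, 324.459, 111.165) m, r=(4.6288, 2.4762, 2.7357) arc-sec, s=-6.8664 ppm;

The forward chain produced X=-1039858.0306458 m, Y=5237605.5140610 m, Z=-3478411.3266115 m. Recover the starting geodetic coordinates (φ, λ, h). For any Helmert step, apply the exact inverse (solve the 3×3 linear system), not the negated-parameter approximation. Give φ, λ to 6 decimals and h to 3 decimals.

φ=-33.258022°, λ=101.227667°, h=720.461 m

start: X=-1039858.0306, Y=5237605.5141, Z=-3478411.3266 m
→ Helmert⁻¹: X=-1039681.7070, Y=5237252.7408, Z=-3478676.3875
→ Helmert⁻¹: X=-1039671.1218, Y=5237194.9278, Z=-3478668.2944
→ Helmert⁻¹: X=-1039201.6827, Y=5236715.8049, Z=-3478882.4676
→ Helmert⁻¹: X=-1039631.2936, Y=5237247.4895, Z=-3478318.2926
→ geod (Bowring, a=6378137.000): φ=-33.25802200°, λ=101.22766700°, h=720.4610 m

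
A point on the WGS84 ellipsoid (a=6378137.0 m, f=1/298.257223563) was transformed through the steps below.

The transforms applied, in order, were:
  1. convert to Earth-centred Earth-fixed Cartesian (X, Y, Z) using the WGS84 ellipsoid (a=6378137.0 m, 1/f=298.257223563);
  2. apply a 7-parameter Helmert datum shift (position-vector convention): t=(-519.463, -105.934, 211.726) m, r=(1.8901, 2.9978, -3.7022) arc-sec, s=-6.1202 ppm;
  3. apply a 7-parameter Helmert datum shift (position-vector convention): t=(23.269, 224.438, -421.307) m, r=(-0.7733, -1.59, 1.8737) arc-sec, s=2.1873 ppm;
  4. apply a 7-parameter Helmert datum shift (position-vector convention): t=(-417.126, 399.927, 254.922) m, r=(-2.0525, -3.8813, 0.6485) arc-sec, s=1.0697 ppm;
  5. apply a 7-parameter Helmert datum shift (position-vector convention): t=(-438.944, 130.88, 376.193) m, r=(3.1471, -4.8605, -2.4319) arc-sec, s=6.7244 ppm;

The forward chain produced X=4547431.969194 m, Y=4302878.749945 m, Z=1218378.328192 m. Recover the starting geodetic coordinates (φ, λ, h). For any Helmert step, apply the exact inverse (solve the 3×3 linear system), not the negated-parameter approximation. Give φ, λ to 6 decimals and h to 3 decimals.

start: X=4547431.9692, Y=4302878.7499, Z=1218378.3282 m
→ Helmert⁻¹: X=4547818.2982, Y=4302791.1373, Z=1217821.1283
→ Helmert⁻¹: X=4548266.9958, Y=4302360.1929, Z=1217522.1307
→ Helmert⁻¹: X=4548282.2468, Y=4302080.4624, Z=1217921.8419
→ Helmert⁻¹: X=4548734.6300, Y=4302305.5298, Z=1217744.2547
→ geod (Bowring, a=6378137.000): φ=11.07867000°, λ=43.40519300°, h=1025.4110 m

φ=11.078670°, λ=43.405193°, h=1025.411 m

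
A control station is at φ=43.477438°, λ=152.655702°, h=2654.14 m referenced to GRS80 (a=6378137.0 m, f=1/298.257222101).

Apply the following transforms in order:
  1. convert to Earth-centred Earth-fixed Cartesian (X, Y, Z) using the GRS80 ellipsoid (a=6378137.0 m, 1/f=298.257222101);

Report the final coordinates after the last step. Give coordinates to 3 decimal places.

start: φ=43.477438°, λ=152.655702°, h=2654.140 m
→ ECEF (a=6378137.000, f=1/298.257222101): X=-4119355.2901, Y=2130192.7271, Z=4367969.3682

X=-4119355.290 m, Y=2130192.727 m, Z=4367969.368 m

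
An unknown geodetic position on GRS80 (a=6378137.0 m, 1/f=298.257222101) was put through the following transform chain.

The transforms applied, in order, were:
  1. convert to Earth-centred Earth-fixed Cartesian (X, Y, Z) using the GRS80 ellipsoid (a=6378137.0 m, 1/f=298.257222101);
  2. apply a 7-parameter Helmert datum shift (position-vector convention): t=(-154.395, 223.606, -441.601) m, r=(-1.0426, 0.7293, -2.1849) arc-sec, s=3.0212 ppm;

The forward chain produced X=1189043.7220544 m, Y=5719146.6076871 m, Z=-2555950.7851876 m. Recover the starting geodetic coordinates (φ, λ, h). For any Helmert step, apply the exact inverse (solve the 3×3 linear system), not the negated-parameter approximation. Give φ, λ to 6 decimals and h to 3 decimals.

φ=-23.770337°, λ=78.253807°, h=1099.484 m

start: X=1189043.7221, Y=5719146.6077, Z=-2555950.7852 m
→ Helmert⁻¹: X=1189142.9809, Y=5718931.2370, Z=-2555468.3517
→ geod (Bowring, a=6378137.000): φ=-23.77033700°, λ=78.25380700°, h=1099.4840 m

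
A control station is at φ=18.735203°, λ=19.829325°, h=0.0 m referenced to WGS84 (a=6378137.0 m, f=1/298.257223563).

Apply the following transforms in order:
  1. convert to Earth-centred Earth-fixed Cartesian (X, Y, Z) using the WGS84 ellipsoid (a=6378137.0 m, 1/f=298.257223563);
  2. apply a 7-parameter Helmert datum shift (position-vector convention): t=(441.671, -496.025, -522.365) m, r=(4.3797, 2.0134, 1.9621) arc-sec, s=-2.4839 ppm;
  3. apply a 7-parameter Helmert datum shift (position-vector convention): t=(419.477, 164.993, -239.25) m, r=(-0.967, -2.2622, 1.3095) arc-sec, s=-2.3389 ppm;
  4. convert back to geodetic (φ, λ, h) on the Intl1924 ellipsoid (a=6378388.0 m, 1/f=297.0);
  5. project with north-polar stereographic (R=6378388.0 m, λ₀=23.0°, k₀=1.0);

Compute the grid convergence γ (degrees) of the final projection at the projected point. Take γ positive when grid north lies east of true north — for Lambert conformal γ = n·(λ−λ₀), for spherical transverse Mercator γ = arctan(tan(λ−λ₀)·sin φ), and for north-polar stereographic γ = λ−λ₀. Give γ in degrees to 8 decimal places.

-3.17578112

start: φ=18.735203°, λ=19.829325°, h=0.000 m
→ ECEF (a=6378137.000, f=1/298.257223563): X=5684003.7856, Y=2049654.1368, Z=2035613.8786
→ Helmert 7p (PV): X=5684431.7108, Y=2049163.8669, Z=2035074.4955
→ Helmert 7p (PV): X=5684802.5636, Y=2049369.6961, Z=2034883.2225
→ geod (Bowring, a=6378388.000): φ=18.72755237°, λ=19.82421888°, h=144.0199 m
→ into stereo (λ₀=23.0°): φ=18.72755237°, λ−λ₀=-3.17578112°
convergence γ = -3.17578112°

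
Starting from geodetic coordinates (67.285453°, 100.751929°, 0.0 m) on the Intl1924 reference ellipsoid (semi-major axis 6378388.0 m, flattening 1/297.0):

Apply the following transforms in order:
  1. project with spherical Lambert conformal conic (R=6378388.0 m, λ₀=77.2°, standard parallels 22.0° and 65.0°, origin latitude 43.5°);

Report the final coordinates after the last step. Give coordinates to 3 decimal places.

start: φ=67.285453°, λ=100.751929°, h=0.000 m
→ lcc (R=6378388.0, λ₀=77.2°): E=1019017.3305, N=2679276.5464

E=1019017.330 m, N=2679276.546 m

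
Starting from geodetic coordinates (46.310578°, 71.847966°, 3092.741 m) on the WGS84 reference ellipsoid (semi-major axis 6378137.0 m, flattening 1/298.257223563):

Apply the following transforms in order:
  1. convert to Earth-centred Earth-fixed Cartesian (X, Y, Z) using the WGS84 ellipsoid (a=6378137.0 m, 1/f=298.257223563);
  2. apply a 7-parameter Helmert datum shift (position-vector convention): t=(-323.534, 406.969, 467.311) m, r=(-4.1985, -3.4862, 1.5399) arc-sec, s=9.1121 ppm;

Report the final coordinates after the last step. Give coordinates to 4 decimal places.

X=1375201.0516 m, Y=4196359.1127 m, Z=4591844.5179 m

start: φ=46.310578°, λ=71.847966°, h=3092.741 m
→ ECEF (a=6378137.000, f=1/298.257223563): X=1375620.9781, Y=4195810.1828, Z=4591397.5254
→ Helmert 7p (PV): X=1375201.0516, Y=4196359.1127, Z=4591844.5179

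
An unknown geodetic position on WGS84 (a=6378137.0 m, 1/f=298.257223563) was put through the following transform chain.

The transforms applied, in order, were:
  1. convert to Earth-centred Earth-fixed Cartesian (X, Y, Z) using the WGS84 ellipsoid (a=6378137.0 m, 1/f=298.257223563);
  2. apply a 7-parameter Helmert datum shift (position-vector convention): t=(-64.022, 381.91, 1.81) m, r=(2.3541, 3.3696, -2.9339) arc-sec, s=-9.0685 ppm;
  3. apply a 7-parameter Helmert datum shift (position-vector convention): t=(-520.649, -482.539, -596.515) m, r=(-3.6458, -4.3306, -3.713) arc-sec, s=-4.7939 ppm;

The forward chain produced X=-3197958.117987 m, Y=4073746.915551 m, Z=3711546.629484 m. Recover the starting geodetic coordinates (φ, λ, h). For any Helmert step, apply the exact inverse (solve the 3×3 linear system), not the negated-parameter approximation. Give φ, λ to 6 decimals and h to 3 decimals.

start: X=-3197958.1180, Y=4073746.9156, Z=3711546.6295 m
→ Helmert⁻¹: X=-3197448.1951, Y=4074125.8123, Z=3712300.0833
→ Helmert⁻¹: X=-3197531.7582, Y=4073777.7315, Z=3712233.2088
→ geod (Bowring, a=6378137.000): φ=35.81590700°, λ=128.12857400°, h=1001.6480 m

φ=35.815907°, λ=128.128574°, h=1001.648 m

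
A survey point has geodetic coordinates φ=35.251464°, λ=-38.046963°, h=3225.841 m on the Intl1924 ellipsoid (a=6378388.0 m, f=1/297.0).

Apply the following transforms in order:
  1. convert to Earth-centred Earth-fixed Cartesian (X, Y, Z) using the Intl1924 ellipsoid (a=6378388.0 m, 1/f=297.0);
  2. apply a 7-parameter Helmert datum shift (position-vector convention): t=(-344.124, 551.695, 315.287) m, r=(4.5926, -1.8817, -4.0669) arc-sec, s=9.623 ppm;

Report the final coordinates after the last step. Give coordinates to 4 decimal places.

start: φ=35.251464°, λ=-38.046963°, h=3225.841 m
→ ECEF (a=6378388.000, f=1/297.0): X=4108606.3957, Y=-3215421.8961, Z=3662603.4702
→ Helmert 7p (PV): X=4108204.9968, Y=-3215063.7035, Z=3662919.8907

X=4108204.9968 m, Y=-3215063.7035 m, Z=3662919.8907 m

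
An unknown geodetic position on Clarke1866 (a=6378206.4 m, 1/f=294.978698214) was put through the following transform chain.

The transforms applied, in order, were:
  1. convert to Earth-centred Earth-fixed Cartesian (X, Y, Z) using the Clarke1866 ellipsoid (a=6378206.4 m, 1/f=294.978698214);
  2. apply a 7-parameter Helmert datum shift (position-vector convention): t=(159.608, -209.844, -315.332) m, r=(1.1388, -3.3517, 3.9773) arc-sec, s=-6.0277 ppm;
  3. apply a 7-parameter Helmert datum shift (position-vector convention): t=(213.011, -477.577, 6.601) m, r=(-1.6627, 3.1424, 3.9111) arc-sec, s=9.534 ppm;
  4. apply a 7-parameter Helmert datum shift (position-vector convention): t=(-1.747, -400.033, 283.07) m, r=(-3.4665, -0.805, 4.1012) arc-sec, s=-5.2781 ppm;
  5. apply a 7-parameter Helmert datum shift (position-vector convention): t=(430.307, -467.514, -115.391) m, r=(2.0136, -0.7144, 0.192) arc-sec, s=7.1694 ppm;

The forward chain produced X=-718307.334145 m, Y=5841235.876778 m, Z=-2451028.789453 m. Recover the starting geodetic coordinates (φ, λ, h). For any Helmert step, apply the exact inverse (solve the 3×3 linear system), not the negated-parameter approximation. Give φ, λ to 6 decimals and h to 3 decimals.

start: X=-718307.3341, Y=5841235.8768, Z=-2451028.7895 m
→ Helmert⁻¹: X=-718735.5395, Y=5841638.2519, Z=-2450950.3649
→ Helmert⁻¹: X=-718630.9923, Y=5842124.6027, Z=-2451145.3851
→ Helmert⁻¹: X=-718689.0237, Y=5842579.8626, Z=-2451092.4691
→ Helmert⁻¹: X=-718780.1249, Y=5842825.2542, Z=-2450812.4885
→ geod (Bowring, a=6378206.400): φ=-22.74122500°, λ=97.01324800°, h=1656.9100 m

φ=-22.741225°, λ=97.013248°, h=1656.910 m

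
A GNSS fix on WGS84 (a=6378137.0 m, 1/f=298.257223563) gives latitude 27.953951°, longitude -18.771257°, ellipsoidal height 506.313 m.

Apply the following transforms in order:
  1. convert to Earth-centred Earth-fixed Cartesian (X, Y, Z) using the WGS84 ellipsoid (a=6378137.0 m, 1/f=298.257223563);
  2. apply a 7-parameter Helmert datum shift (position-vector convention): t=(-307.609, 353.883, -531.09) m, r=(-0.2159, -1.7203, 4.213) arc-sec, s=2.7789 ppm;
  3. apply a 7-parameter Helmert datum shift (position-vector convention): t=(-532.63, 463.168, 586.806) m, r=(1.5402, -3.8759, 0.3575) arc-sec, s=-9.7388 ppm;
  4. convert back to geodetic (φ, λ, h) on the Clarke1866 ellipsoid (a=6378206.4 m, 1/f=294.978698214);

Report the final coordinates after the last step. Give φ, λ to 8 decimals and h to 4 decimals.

start: φ=27.953951°, λ=-18.771257°, h=506.313 m
→ ECEF (a=6378137.000, f=1/298.257223563): X=5338650.5876, Y=-1814436.8513, Z=2972235.8785
→ Helmert 7p (PV): X=5338370.0853, Y=-1813975.8561, Z=2971759.4731
→ Helmert 7p (PV): X=5337732.7685, Y=-1813507.9599, Z=2972404.1044
→ geod (Bowring, a=6378206.400): φ=27.96200747°, λ=-18.76532009°, h=-463.6420 m

φ=27.96200747°, λ=-18.76532009°, h=-463.6420 m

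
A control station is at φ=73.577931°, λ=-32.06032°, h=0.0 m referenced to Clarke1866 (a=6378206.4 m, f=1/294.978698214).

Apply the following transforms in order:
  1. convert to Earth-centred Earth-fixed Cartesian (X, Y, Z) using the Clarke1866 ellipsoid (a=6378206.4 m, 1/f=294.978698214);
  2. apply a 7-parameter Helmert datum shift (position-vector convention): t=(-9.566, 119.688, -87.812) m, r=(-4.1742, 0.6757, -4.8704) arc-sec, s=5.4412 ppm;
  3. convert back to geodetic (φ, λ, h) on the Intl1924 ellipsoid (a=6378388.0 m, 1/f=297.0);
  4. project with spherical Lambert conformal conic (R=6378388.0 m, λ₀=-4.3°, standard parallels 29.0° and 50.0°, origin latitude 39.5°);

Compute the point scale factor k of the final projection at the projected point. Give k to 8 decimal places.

1.25802546

start: φ=73.577931°, λ=-32.060320°, h=0.000 m
→ ECEF (a=6378206.400, f=1/294.978698214): X=1532964.8003, Y=-960148.2358, Z=6095608.0938
→ Helmert 7p (PV): X=1532960.8726, Y=-959946.6112, Z=6095567.8581
→ geod (Bowring, a=6378388.000): φ=73.57806327°, λ=-32.05497315°, h=-386.1869 m
→ into lcc (λ₀=-4.3°): φ=73.57806327°, λ−λ₀=-27.75497315°
scale k = 1.25802546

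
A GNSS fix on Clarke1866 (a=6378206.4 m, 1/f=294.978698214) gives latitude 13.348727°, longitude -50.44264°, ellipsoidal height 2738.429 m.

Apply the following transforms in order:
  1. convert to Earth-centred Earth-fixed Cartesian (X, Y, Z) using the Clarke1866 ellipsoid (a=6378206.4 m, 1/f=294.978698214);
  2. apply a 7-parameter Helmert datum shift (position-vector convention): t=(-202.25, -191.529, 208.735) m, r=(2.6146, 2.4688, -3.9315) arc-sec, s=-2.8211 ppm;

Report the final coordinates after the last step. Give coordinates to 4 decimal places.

start: φ=13.348727°, λ=-50.442640°, h=2738.429 m
→ ECEF (a=6378206.400, f=1/294.978698214): X=3954630.6974, Y=-4787577.2794, Z=1463511.7688
→ Helmert 7p (PV): X=3954343.5547, Y=-4787849.2303, Z=1463608.3551

X=3954343.5547 m, Y=-4787849.2303 m, Z=1463608.3551 m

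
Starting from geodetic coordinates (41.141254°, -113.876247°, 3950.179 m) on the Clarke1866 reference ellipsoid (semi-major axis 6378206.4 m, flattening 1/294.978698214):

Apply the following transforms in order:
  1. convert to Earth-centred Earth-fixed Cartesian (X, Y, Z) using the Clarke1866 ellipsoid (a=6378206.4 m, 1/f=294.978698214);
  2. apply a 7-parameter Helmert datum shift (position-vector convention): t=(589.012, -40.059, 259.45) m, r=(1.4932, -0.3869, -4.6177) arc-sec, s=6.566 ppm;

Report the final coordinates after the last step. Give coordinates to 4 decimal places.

start: φ=41.141254°, λ=-113.876247°, h=3950.179 m
→ ECEF (a=6378206.400, f=1/294.978698214): X=-1948279.7474, Y=-4401468.5253, Z=4176649.0939
→ Helmert 7p (PV): X=-1947809.8996, Y=-4401524.1034, Z=4176900.4498

X=-1947809.8996 m, Y=-4401524.1034 m, Z=4176900.4498 m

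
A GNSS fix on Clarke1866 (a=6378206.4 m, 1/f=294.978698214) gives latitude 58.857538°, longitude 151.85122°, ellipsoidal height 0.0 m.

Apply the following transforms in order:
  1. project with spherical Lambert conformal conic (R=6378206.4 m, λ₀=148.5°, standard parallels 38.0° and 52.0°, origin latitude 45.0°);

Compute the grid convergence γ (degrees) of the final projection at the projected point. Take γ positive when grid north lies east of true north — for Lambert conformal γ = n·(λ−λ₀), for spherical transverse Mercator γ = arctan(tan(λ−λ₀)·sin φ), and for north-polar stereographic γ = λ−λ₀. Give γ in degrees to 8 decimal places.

start: φ=58.857538°, λ=151.851220°, h=0.000 m
→ into lcc (λ₀=148.5°): φ=58.85753800°, λ−λ₀=3.35122000°
convergence γ = 2.37562338°

2.37562338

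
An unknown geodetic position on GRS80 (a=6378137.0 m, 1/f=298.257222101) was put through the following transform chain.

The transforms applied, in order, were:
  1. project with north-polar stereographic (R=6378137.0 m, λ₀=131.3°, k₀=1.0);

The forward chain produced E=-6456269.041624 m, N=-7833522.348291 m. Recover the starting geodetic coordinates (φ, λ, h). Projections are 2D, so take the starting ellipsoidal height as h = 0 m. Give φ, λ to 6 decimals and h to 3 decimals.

φ=12.975619°, λ=91.805176°, h=0.000 m

start: E=-6456269.0416, N=-7833522.3483 m
→ stereo⁻¹: φ=12.97561900°, λ=91.80517600°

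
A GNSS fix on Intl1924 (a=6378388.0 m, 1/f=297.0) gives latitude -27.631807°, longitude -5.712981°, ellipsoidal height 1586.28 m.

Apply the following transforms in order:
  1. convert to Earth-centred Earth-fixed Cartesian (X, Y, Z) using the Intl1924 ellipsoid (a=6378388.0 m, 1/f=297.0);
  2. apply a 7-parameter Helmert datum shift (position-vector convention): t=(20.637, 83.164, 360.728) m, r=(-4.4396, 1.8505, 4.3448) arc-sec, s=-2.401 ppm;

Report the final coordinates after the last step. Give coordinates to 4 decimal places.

start: φ=-27.631807°, λ=-5.712981°, h=1586.280 m
→ ECEF (a=6378388.000, f=1/297.0): X=5628309.3275, Y=-563067.8452, Z=-2941194.7010
→ Helmert 7p (PV): X=5628301.9246, Y=-562928.0793, Z=-2940865.2860

X=5628301.9246 m, Y=-562928.0793 m, Z=-2940865.2860 m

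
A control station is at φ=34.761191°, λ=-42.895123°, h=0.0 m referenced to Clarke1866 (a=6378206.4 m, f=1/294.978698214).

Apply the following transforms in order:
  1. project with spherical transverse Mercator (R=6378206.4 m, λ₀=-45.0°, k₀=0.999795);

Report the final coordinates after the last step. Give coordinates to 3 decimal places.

start: φ=34.761191°, λ=-42.895123°, h=0.000 m
→ tm (R=6378206.4, λ₀=-45.0°): E=192474.9281, N=3870863.2219

E=192474.928 m, N=3870863.222 m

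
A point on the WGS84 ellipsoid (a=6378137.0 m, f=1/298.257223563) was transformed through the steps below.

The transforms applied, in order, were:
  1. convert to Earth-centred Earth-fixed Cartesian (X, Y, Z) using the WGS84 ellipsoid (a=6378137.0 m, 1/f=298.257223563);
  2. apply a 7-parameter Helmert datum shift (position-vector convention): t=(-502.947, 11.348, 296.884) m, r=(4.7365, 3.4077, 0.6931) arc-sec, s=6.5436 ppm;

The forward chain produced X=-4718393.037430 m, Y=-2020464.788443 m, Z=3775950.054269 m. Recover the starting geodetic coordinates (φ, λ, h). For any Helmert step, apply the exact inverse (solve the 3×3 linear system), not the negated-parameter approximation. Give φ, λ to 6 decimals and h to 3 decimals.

φ=36.523959°, λ=-156.817919°, h=882.934 m

start: X=-4718393.0374, Y=-2020464.7884, Z=3775950.0543 m
→ Helmert⁻¹: X=-4717928.3842, Y=-2020360.3622, Z=3775596.9131
→ geod (Bowring, a=6378137.000): φ=36.52395900°, λ=-156.81791900°, h=882.9340 m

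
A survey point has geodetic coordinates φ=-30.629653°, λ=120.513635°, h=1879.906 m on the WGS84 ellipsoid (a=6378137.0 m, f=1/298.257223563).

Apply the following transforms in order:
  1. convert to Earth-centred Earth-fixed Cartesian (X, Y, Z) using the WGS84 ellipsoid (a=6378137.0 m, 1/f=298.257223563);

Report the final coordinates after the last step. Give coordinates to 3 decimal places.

start: φ=-30.629653°, λ=120.513635°, h=1879.906 m
→ ECEF (a=6378137.000, f=1/298.257223563): X=-2789868.1014, Y=4733679.8445, Z=-3231588.7753

X=-2789868.101 m, Y=4733679.845 m, Z=-3231588.775 m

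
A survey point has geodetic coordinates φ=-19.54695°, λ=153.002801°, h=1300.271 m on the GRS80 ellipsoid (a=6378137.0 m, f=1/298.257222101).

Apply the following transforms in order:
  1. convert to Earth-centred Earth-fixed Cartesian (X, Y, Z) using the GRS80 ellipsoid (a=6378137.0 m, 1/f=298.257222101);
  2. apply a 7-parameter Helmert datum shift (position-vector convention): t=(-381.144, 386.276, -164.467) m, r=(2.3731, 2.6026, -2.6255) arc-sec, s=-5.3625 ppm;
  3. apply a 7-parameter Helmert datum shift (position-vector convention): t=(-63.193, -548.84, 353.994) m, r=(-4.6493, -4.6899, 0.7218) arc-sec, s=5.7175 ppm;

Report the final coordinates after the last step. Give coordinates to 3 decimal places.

X=-5359071.818 m, Y=2729914.366 m, Z=-2120831.415 m

start: φ=-19.546950°, λ=153.002801°, h=1300.271 m
→ ECEF (a=6378137.000, f=1/298.257222101): X=-5358672.2361, Y=2730049.9093, Z=-2120935.8149
→ Helmert 7p (PV): X=-5359016.6556, Y=2730514.1559, Z=-2120989.8849
→ Helmert 7p (PV): X=-5359071.8181, Y=2729914.3660, Z=-2120831.4152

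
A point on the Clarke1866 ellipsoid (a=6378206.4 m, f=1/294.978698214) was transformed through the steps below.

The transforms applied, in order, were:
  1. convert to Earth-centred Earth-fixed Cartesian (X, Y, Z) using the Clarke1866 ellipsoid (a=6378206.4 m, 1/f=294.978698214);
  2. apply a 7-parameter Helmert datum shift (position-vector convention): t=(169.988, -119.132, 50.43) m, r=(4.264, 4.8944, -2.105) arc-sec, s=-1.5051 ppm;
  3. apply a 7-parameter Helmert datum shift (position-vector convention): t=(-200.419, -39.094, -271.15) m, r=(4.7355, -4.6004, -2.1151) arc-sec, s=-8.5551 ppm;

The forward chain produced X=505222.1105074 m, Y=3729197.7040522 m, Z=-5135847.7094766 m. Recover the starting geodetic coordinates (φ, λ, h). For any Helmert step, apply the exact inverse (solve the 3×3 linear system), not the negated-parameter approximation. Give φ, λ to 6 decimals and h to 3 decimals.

φ=-53.953474°, λ=82.285157°, h=2900.590 m

start: X=505222.1105, Y=3729197.7041, Z=-5135847.7095 m
→ Helmert⁻¹: X=505274.0698, Y=3729155.9759, Z=-5135717.3798
→ Helmert⁻¹: X=505188.6515, Y=3729179.7061, Z=-5135840.6435
→ geod (Bowring, a=6378206.400): φ=-53.95347400°, λ=82.28515700°, h=2900.5900 m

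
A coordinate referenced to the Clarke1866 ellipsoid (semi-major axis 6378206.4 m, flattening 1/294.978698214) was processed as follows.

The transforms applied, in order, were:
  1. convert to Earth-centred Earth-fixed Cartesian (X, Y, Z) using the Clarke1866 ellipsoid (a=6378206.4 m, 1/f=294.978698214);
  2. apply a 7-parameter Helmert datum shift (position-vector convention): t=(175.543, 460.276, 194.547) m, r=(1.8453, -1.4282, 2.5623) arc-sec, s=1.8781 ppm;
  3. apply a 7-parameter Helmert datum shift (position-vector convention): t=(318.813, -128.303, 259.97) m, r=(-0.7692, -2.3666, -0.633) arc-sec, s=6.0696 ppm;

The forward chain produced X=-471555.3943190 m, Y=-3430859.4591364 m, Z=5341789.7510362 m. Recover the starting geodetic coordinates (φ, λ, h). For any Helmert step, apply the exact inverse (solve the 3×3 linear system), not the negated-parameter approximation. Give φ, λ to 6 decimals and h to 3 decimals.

start: X=-471555.3943, Y=-3430859.4591, Z=5341789.7510 m
→ Helmert⁻¹: X=-471799.5287, Y=-3430731.7004, Z=5341489.9797
→ Helmert⁻¹: X=-471979.8242, Y=-3431131.8843, Z=5341319.3651
→ geod (Bowring, a=6378206.400): φ=57.21694500°, λ=-97.83234100°, h=2973.4390 m

φ=57.216945°, λ=-97.832341°, h=2973.439 m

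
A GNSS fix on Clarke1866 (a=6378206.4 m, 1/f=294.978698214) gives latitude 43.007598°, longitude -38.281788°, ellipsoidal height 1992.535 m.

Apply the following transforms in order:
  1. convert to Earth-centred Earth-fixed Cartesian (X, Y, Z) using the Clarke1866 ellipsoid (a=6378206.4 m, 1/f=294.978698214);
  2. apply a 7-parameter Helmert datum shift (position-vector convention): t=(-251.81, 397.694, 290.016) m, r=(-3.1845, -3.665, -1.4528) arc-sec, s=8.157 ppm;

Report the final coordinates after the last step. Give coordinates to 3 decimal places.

X=3667834.866 m, Y=-2894625.744 m, Z=4329711.804 m

start: φ=43.007598°, λ=-38.281788°, h=1992.535 m
→ ECEF (a=6378206.400, f=1/294.978698214): X=3668154.0705, Y=-2895040.8263, Z=4329276.5996
→ Helmert 7p (PV): X=3667834.8656, Y=-2894625.7437, Z=4329711.8039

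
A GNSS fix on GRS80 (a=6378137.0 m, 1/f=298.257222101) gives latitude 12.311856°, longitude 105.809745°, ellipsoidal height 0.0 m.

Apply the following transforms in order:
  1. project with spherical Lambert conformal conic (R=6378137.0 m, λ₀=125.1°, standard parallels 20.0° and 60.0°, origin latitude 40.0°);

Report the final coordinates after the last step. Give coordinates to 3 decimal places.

E=-2193994.116 m, N=-2772481.534 m

start: φ=12.311856°, λ=105.809745°, h=0.000 m
→ lcc (R=6378137.0, λ₀=125.1°): E=-2193994.1159, N=-2772481.5340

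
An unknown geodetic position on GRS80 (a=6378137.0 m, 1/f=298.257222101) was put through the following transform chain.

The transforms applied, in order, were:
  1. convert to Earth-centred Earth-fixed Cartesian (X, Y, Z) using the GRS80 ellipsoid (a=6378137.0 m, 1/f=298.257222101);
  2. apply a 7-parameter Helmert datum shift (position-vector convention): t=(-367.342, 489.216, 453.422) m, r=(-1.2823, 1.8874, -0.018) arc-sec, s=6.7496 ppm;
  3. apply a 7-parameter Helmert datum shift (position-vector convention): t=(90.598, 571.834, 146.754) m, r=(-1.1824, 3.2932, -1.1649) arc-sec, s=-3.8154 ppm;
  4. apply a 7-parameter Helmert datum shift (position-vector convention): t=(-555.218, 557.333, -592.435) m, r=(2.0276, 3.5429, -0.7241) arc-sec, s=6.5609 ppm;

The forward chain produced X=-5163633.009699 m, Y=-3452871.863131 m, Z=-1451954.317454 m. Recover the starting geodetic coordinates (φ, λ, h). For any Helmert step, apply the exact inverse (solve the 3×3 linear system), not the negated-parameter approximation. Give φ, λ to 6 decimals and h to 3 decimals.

φ=-13.243615°, λ=-146.212238°, h=2274.119 m

start: X=-5163633.0097, Y=-3452871.8631, Z=-1451954.3175 m
→ Helmert⁻¹: X=-5163006.8640, Y=-3453438.9310, Z=-1451407.0949
→ Helmert⁻¹: X=-5163074.4773, Y=-3454044.7809, Z=-1451661.6203
→ Helmert⁻¹: X=-5162658.6999, Y=-3454502.1031, Z=-1452173.9573
→ geod (Bowring, a=6378137.000): φ=-13.24361500°, λ=-146.21223800°, h=2274.1190 m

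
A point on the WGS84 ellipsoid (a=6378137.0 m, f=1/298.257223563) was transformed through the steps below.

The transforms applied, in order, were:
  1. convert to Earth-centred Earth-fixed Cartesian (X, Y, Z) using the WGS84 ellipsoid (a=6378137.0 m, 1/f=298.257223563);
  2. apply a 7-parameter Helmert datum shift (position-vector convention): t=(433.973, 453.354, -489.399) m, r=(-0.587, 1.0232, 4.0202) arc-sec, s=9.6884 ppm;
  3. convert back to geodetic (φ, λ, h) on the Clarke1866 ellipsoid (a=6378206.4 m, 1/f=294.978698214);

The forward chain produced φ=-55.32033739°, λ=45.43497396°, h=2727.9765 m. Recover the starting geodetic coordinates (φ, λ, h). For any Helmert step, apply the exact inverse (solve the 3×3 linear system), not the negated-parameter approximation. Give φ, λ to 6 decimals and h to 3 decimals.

start: φ=-55.320337°, λ=45.434974°, h=2727.976 m
→ ECEF (a=6378206.400, f=1/294.978698214): X=2553558.0650, Y=2592627.2534, Z=-5223798.0722
→ Helmert⁻¹: X=2553175.7885, Y=2592113.8876, Z=-5223238.0261
→ geod (Bowring, a=6378137.000): φ=-55.32015600°, λ=45.43359000°, h=1815.3730 m

φ=-55.320156°, λ=45.433590°, h=1815.373 m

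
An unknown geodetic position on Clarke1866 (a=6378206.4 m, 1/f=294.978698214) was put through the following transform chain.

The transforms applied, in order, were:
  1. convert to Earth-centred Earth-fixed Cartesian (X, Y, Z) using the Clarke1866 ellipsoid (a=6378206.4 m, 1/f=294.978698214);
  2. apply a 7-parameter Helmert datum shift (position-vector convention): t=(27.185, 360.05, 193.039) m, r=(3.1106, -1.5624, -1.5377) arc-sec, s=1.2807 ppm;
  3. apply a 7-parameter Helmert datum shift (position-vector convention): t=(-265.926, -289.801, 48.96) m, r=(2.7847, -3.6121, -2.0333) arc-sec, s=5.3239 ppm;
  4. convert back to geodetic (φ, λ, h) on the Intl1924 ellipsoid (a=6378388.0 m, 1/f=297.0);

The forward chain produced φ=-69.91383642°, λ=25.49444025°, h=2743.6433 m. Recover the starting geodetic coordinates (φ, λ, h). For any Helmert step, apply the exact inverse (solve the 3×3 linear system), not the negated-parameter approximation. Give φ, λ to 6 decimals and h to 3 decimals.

φ=-69.915864°, λ=25.488766°, h=3303.829 m

start: φ=-69.913836°, λ=25.494440°, h=2743.643 m
→ ECEF (a=6378388.000, f=1/297.0): X=1983987.1684, Y=946077.0306, Z=-5970462.0823
→ Helmert⁻¹: X=1984128.6465, Y=946300.7465, Z=-5970526.7777
→ Helmert⁻¹: X=1984046.6423, Y=945864.2336, Z=-5970741.4628
→ geod (Bowring, a=6378206.400): φ=-69.91586400°, λ=25.48876600°, h=3303.8290 m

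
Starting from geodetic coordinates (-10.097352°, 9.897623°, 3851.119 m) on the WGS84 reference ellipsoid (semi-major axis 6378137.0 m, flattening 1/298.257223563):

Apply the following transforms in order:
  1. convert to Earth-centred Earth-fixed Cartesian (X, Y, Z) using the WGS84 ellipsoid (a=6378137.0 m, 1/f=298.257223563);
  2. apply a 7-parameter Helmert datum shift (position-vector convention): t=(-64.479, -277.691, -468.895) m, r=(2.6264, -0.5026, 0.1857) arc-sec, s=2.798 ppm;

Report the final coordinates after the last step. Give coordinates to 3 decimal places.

X=6190215.055 m, Y=1079853.827 m, Z=-1111969.635 m

start: φ=-10.097352°, λ=9.897623°, h=3851.119 m
→ ECEF (a=6378137.000, f=1/298.257223563): X=6190260.4776, Y=1080108.7697, Z=-1111526.4668
→ Helmert 7p (PV): X=6190215.0549, Y=1079853.8272, Z=-1111969.6349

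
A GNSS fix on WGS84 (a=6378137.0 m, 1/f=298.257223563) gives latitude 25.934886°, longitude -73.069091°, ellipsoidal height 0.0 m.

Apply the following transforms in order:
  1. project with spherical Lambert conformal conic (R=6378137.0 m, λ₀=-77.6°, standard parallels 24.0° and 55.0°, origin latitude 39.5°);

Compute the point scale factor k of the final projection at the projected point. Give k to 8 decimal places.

0.99176184

start: φ=25.934886°, λ=-73.069091°, h=0.000 m
→ into lcc (λ₀=-77.6°): φ=25.93488600°, λ−λ₀=4.53090900°
scale k = 0.99176184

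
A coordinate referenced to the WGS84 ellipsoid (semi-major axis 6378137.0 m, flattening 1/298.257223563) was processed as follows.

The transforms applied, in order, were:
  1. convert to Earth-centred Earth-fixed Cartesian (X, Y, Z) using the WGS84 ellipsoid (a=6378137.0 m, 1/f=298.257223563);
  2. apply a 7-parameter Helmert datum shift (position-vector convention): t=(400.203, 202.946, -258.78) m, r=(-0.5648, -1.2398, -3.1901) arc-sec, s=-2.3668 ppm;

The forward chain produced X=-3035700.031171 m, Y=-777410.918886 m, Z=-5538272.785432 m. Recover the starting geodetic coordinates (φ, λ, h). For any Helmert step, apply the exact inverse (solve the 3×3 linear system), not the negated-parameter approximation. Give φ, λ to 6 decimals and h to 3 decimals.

start: X=-3035700.0312, Y=-777410.9189, Z=-5538272.7854 m
→ Helmert⁻¹: X=-3036128.6803, Y=-777647.4979, Z=-5538010.9929
→ geod (Bowring, a=6378137.000): φ=-60.65773800°, λ=-165.63360500°, h=1442.0780 m

φ=-60.657738°, λ=-165.633605°, h=1442.078 m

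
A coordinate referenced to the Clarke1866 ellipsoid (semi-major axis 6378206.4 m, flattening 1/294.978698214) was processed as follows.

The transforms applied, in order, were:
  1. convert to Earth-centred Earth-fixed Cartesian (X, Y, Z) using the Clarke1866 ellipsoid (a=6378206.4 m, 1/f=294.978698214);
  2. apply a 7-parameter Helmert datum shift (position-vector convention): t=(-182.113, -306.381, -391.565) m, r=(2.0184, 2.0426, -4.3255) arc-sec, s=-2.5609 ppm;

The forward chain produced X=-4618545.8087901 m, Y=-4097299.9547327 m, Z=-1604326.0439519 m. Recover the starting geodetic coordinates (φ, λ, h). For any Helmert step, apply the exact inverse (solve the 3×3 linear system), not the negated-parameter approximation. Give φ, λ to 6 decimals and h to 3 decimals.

start: X=-4618545.8088, Y=-4097299.9547, Z=-1604326.0440 m
→ Helmert⁻¹: X=-4618273.7204, Y=-4097116.6092, Z=-1603944.2281
→ geod (Bowring, a=6378206.400): φ=-14.65854400°, λ=-138.42206000°, h=1839.1040 m

φ=-14.658544°, λ=-138.422060°, h=1839.104 m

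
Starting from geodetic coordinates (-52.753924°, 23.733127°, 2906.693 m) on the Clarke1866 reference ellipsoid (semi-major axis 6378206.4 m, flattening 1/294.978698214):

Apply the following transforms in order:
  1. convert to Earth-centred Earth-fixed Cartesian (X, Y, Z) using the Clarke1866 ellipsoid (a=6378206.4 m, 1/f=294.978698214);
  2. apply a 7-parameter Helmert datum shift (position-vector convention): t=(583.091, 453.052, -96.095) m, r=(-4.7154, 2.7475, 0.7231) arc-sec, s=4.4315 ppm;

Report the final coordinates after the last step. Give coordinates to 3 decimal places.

X=3543612.949 m, Y=1558107.113 m, Z=-5056327.966 m

start: φ=-52.753924°, λ=23.733127°, h=2906.693 m
→ ECEF (a=6378206.400, f=1/294.978698214): X=3543086.9675, Y=1557750.3251, Z=-5056126.6579
→ Helmert 7p (PV): X=3543612.9495, Y=1558107.1131, Z=-5056327.9659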